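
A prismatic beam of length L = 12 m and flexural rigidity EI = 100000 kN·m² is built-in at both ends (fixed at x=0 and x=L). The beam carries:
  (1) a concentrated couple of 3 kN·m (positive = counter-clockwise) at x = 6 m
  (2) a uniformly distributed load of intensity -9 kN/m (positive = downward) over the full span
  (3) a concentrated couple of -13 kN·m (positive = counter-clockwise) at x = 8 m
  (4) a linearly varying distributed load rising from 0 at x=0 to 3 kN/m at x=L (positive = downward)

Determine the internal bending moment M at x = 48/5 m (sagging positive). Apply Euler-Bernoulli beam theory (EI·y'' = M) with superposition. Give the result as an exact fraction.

Load 1 — applied couple M₀=3 kN·m at a=6 m (b=L-a=6):
  M_1 = R_Ax - M_A - M₀  [x>a] with R_A=3/8, M_A=3/4 = (3/8)·(48/5) - (3/4) - 3 = -3/20 kN·m
Load 2 — uniform load w=-9 kN/m over full span:
  M_2 = wLx/2 - wL²/12 - wx²/2 = (-9)·12·(48/5)/2 - (-9)·12²/12 - (-9)·(48/5)²/2 = 108/25 kN·m
Load 3 — applied couple M₀=-13 kN·m at a=8 m (b=L-a=4):
  M_3 = R_Ax - M_A - M₀  [x>a] with R_A=-13/9, M_A=-13/3 = (-13/9)·(48/5) - (-13/3) - (-13) = 52/15 kN·m
Load 4 — triangular load w₀=3 kN/m (0→w₀ over full span):
  M_4 = 3w₀Lx/20 - w₀L²/30 - w₀x³/(6L) = 3·3·12·(48/5)/20 - 3·12²/30 - 3·(48/5)³/(6·12) = 72/125 kN·m
Superposition: M = Σ M_i = 12319/1500 kN·m ≈ 8.212667 kN·m

M(48/5) = 12319/1500 kN·m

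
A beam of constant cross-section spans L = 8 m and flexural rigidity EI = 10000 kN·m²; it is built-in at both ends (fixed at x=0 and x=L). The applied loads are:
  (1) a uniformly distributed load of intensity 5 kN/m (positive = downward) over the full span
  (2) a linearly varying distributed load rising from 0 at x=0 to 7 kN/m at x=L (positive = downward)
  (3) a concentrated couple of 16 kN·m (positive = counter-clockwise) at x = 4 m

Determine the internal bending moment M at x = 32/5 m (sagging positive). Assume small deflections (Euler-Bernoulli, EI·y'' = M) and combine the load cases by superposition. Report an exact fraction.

M(32/5) = -476/375 kN·m

Load 1 — uniform load w=5 kN/m over full span:
  M_1 = wLx/2 - wL²/12 - wx²/2 = 5·8·(32/5)/2 - 5·8²/12 - 5·(32/5)²/2 = -16/15 kN·m
Load 2 — triangular load w₀=7 kN/m (0→w₀ over full span):
  M_2 = 3w₀Lx/20 - w₀L²/30 - w₀x³/(6L) = 3·7·8·(32/5)/20 - 7·8²/30 - 7·(32/5)³/(6·8) = 224/375 kN·m
Load 3 — applied couple M₀=16 kN·m at a=4 m (b=L-a=4):
  M_3 = R_Ax - M_A - M₀  [x>a] with R_A=3, M_A=4 = 3·(32/5) - 4 - 16 = -4/5 kN·m
Superposition: M = Σ M_i = -476/375 kN·m ≈ -1.269333 kN·m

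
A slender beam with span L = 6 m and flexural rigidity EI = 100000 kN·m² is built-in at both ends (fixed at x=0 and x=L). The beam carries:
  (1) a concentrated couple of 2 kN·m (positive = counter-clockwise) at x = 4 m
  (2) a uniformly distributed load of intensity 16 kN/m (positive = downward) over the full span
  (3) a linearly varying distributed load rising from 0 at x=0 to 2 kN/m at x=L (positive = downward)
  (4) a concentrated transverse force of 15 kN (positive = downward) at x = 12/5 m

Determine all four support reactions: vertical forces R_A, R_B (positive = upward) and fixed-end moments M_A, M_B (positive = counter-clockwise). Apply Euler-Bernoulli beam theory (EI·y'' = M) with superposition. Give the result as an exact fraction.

R_A = 13492/225 kN, M_A = 4802/75 kN·m, R_B = 12833/225 kN, M_B = -1506/25 kN·m

Load 1 — applied couple M₀=2 kN·m at a=4 m (b=L-a=2):
  R_A = 6M₀ab/L³ = 6·2·4·2/6³ = 4/9 kN
  M_A = M₀b(2a-b)/L² = 2·2·(2·4-2)/6² = 2/3 kN·m
  R_B = -6M₀ab/L³ = -6·2·4·2/6³ = -4/9 kN
  M_B = M₀a(2b-a)/L² = 2·4·(2·2-4)/6² = 0 kN·m
Load 2 — uniform load w=16 kN/m over full span:
  R_A = wL/2 = 16·6/2 = 48 kN
  M_A = wL²/12 = 16·6²/12 = 48 kN·m
  R_B = wL/2 = 16·6/2 = 48 kN
  M_B = -wL²/12 = -16·6²/12 = -48 kN·m
Load 3 — triangular load w₀=2 kN/m (0→w₀ over full span):
  R_A = 3w₀L/20 = 3·2·6/20 = 9/5 kN
  M_A = w₀L²/30 = 2·6²/30 = 12/5 kN·m
  R_B = 7w₀L/20 = 7·2·6/20 = 21/5 kN
  M_B = -w₀L²/20 = -2·6²/20 = -18/5 kN·m
Load 4 — point force P=15 kN at a=12/5 m (b=L-a=18/5):
  R_A = Pb²(3a+b)/L³ = 15·(18/5)²·(3·(12/5)+(18/5))/6³ = 243/25 kN
  M_A = Pab²/L² = 15·(12/5)·(18/5)²/6² = 324/25 kN·m
  R_B = Pa²(a+3b)/L³ = 15·(12/5)²·((12/5)+3·(18/5))/6³ = 132/25 kN
  M_B = -Pa²b/L² = -15·(12/5)²·(18/5)/6² = -216/25 kN·m
Superposition: R_A = 13492/225 kN, M_A = 4802/75 kN·m, R_B = 12833/225 kN, M_B = -1506/25 kN·m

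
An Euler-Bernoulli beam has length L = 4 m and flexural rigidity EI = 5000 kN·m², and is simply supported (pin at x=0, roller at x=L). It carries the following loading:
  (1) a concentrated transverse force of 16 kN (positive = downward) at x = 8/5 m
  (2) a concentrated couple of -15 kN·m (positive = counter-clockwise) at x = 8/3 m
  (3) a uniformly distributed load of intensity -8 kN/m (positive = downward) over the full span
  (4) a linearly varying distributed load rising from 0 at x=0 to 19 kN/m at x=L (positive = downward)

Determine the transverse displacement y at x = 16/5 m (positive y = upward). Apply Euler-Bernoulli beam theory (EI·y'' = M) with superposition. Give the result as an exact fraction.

Load 1 — point force P=16 kN at a=8/5 m (b=L-a=12/5):
  y_1 = -Pa(L-x)(2Lx-a²-x²)/(6LEI)  [x>a] = -16·(8/5)·(4-(16/5))·(2·4·(16/5)-(8/5)²-(16/5)²)/(6·4·5000) = -512/234375 m
Load 2 — applied couple M₀=-15 kN·m at a=8/3 m (b=L-a=4/3):
  y_2 = (M₀x³/(6L)-M₀(x-a)²/2+C₁x)/EI  [x>a] with C₁=M₀(3b²-L²)/(6L)=20/3 = ((-15)·(16/5)³/(6·4)-(-15)·((16/5)-(8/3))²/2+(20/3)·(16/5))/5000 = 28/46875 m
Load 3 — uniform load w=-8 kN/m over full span:
  y_3 = -wx(L³-2Lx²+x³)/(24EI) = -(-8)·(16/5)·(4³-2·4·(16/5)²+(16/5)³)/(24·5000) = 3712/1171875 m
Load 4 — triangular load w₀=19 kN/m (0→w₀ over full span):
  y_4 = -w₀x(7L⁴-10L²x²+3x⁴)/(360LEI) = -19·(16/5)·(7·4⁴-10·4²·(16/5)²+3·(16/5)⁴)/(360·4·5000) = -38608/9765625 m
Superposition: y = Σ y_i = -69524/29296875 m ≈ -0.002373 m

y(16/5) = -69524/29296875 m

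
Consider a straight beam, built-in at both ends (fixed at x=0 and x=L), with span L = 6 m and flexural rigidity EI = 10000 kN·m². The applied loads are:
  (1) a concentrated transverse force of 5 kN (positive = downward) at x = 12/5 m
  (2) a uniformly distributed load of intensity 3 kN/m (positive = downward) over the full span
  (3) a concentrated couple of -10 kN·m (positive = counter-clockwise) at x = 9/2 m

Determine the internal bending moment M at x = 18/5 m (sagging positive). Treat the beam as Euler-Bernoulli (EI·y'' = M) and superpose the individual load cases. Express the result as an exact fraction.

M(18/5) = 1679/1000 kN·m

Load 1 — point force P=5 kN at a=12/5 m (b=L-a=18/5):
  M_1 = Pa²(a+3b)(L-x)/L³ - Pa²b/L²  [x>a] = 5·(12/5)²·((12/5)+3·(18/5))·(6-(18/5))/6³ - 5·(12/5)²·(18/5)/6² = 168/125 kN·m
Load 2 — uniform load w=3 kN/m over full span:
  M_2 = wLx/2 - wL²/12 - wx²/2 = 3·6·(18/5)/2 - 3·6²/12 - 3·(18/5)²/2 = 99/25 kN·m
Load 3 — applied couple M₀=-10 kN·m at a=9/2 m (b=L-a=3/2):
  M_3 = R_Ax - M_A  [x≤a] with R_A=-15/8, M_A=-25/8 = (-15/8)·(18/5) - (-25/8) = -29/8 kN·m
Superposition: M = Σ M_i = 1679/1000 kN·m ≈ 1.679000 kN·m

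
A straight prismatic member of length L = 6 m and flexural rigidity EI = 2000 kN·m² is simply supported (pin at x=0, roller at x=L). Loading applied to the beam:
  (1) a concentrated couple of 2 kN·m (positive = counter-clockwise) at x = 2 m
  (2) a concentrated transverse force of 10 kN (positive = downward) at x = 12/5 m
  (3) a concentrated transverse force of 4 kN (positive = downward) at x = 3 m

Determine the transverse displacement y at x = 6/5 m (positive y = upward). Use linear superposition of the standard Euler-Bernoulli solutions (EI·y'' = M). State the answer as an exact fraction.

Load 1 — applied couple M₀=2 kN·m at a=2 m (b=L-a=4):
  y_1 = (M₀x³/(6L)+C₁x)/EI  [x≤a] with C₁=M₀(3b²-L²)/(6L)=2/3 = (2·(6/5)³/(6·6)+(2/3)·(6/5))/2000 = 7/15625 m
Load 2 — point force P=10 kN at a=12/5 m (b=L-a=18/5):
  y_2 = -Pbx(L²-b²-x²)/(6LEI)  [x≤a] = -10·(18/5)·(6/5)·(6²-(18/5)²-(6/5)²)/(6·6·2000) = -81/6250 m
Load 3 — point force P=4 kN at a=3 m (b=L-a=3):
  y_3 = -Pbx(L²-b²-x²)/(6LEI)  [x≤a] = -4·3·(6/5)·(6²-3²-(6/5)²)/(6·6·2000) = -639/125000 m
Superposition: y = Σ y_i = -2203/125000 m ≈ -0.017624 m

y(6/5) = -2203/125000 m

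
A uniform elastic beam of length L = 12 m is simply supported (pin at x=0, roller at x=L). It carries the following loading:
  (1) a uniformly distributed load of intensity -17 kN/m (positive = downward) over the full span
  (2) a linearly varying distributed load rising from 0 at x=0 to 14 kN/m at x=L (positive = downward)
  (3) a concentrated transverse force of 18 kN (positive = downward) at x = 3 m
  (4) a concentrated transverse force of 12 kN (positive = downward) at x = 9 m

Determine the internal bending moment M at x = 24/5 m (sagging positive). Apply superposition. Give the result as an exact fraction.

M(24/5) = -16758/125 kN·m

Load 1 — uniform load w=-17 kN/m over full span:
  M_1 = wx(L-x)/2 = (-17)·(24/5)·(12-(24/5))/2 = -7344/25 kN·m
Load 2 — triangular load w₀=14 kN/m (0→w₀ over full span):
  M_2 = w₀Lx/6 - w₀x³/(6L) = 14·12·(24/5)/6 - 14·(24/5)³/(6·12) = 14112/125 kN·m
Load 3 — point force P=18 kN at a=3 m (b=L-a=9):
  M_3 = Pa(L-x)/L  [x>a] = 18·3·(12-(24/5))/12 = 162/5 kN·m
Load 4 — point force P=12 kN at a=9 m (b=L-a=3):
  M_4 = Pbx/L  [x≤a] = 12·3·(24/5)/12 = 72/5 kN·m
Superposition: M = Σ M_i = -16758/125 kN·m ≈ -134.064000 kN·m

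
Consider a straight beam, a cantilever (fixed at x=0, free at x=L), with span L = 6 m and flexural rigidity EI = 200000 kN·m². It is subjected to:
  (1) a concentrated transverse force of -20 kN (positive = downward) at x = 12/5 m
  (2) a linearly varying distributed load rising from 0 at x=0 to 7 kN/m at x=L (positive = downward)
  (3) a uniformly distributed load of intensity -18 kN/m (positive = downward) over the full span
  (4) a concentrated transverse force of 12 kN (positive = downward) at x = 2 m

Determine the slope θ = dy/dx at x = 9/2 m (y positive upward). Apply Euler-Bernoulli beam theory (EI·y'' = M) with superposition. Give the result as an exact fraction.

θ(9/2) = 622293/256000000 rad

Load 1 — point force P=-20 kN at a=12/5 m (b=L-a=18/5):
  θ_1 = -Pa²/(2EI)  [x>a] = -(-20)·(12/5)²/(2·200000) = 9/31250 rad
Load 2 — triangular load w₀=7 kN/m (0→w₀ over full span):
  θ_2 = (w₀Lx²/4-w₀L²x/3-w₀x⁴/(24L))/EI = (7·6·(9/2)²/4-7·6²·(9/2)/3-7·(9/2)⁴/(24·6))/200000 = -47439/51200000 rad
Load 3 — uniform load w=-18 kN/m over full span:
  θ_3 = -wx(x²-3Lx+3L²)/(6EI) = -(-18)·(9/2)·((9/2)²-3·6·(9/2)+3·6²)/(6·200000) = 5103/1600000 rad
Load 4 — point force P=12 kN at a=2 m (b=L-a=4):
  θ_4 = -Pa²/(2EI)  [x>a] = -12·2²/(2·200000) = -3/25000 rad
Superposition: θ = Σ θ_i = 622293/256000000 rad ≈ 0.002431 rad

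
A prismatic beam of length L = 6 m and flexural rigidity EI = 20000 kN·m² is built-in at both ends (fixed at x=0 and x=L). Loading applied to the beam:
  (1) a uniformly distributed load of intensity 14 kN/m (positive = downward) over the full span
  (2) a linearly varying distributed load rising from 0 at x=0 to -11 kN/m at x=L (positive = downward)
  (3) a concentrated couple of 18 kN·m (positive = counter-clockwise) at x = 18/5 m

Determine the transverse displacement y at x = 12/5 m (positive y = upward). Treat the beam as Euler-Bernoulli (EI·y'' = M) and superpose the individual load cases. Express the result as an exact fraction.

Load 1 — uniform load w=14 kN/m over full span:
  y_1 = -wx²(L-x)²/(24EI) = -14·(12/5)²·(6-(12/5))²/(24·20000) = -1701/781250 m
Load 2 — triangular load w₀=-11 kN/m (0→w₀ over full span):
  y_2 = -w₀x²(L-x)²(x+2L)/(120LEI) = -(-11)·(12/5)²·(6-(12/5))²·((12/5)+2·6)/(120·6·20000) = 8019/9765625 m
Load 3 — applied couple M₀=18 kN·m at a=18/5 m (b=L-a=12/5):
  y_3 = (R_Ax³/6 - M_Ax²/2)/EI  [x≤a] with R_A=108/25, M_A=144/25 = ((108/25)·(12/5)³/6 - (144/25)·(12/5)²/2)/20000 = -648/1953125 m
Superposition: y = Σ y_i = -32967/19531250 m ≈ -0.001688 m

y(12/5) = -32967/19531250 m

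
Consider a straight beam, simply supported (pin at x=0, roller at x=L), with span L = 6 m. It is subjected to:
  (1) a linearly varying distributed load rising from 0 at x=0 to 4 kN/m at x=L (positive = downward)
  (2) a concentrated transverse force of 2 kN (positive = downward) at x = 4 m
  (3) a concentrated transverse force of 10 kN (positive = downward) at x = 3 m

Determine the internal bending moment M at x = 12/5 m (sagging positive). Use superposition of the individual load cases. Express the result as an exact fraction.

Load 1 — triangular load w₀=4 kN/m (0→w₀ over full span):
  M_1 = w₀Lx/6 - w₀x³/(6L) = 4·6·(12/5)/6 - 4·(12/5)³/(6·6) = 1008/125 kN·m
Load 2 — point force P=2 kN at a=4 m (b=L-a=2):
  M_2 = Pbx/L  [x≤a] = 2·2·(12/5)/6 = 8/5 kN·m
Load 3 — point force P=10 kN at a=3 m (b=L-a=3):
  M_3 = Pbx/L  [x≤a] = 10·3·(12/5)/6 = 12 kN·m
Superposition: M = Σ M_i = 2708/125 kN·m ≈ 21.664000 kN·m

M(12/5) = 2708/125 kN·m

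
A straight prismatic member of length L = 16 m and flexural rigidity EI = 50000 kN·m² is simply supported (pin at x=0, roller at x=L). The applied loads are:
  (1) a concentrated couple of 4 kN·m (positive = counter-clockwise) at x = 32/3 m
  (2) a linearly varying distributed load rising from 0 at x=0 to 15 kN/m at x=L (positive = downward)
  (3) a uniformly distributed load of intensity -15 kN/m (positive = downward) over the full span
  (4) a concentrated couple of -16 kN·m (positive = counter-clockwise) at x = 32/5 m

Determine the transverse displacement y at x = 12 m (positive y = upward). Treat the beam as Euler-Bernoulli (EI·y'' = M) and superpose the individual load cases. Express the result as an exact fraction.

y(12) = 59977/703125 m

Load 1 — applied couple M₀=4 kN·m at a=32/3 m (b=L-a=16/3):
  y_1 = (M₀x³/(6L)-M₀(x-a)²/2+C₁x)/EI  [x>a] with C₁=M₀(3b²-L²)/(6L)=-64/9 = (4·12³/(6·16)-4·(12-(32/3))²/2+(-64/9)·12)/50000 = -19/56250 m
Load 2 — triangular load w₀=15 kN/m (0→w₀ over full span):
  y_2 = -w₀x(7L⁴-10L²x²+3x⁴)/(360LEI) = -15·12·(7·16⁴-10·16²·12²+3·12⁴)/(360·16·50000) = -119/1250 m
Load 3 — uniform load w=-15 kN/m over full span:
  y_3 = -wx(L³-2Lx²+x³)/(24EI) = -(-15)·12·(16³-2·16·12²+12³)/(24·50000) = 114/625 m
Load 4 — applied couple M₀=-16 kN·m at a=32/5 m (b=L-a=48/5):
  y_4 = (M₀x³/(6L)-M₀(x-a)²/2+C₁x)/EI  [x>a] with C₁=M₀(3b²-L²)/(6L)=-256/75 = ((-16)·12³/(6·16)-(-16)·(12-(32/5))²/2+(-256/75)·12)/50000 = -122/78125 m
Superposition: y = Σ y_i = 59977/703125 m ≈ 0.085301 m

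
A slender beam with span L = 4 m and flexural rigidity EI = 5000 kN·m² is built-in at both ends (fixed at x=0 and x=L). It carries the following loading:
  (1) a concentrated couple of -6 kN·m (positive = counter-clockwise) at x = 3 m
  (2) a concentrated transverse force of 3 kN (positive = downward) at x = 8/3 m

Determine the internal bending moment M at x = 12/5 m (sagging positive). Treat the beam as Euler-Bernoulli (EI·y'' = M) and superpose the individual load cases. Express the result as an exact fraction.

M(12/5) = -431/360 kN·m

Load 1 — applied couple M₀=-6 kN·m at a=3 m (b=L-a=1):
  M_1 = R_Ax - M_A  [x≤a] with R_A=-27/16, M_A=-15/8 = (-27/16)·(12/5) - (-15/8) = -87/40 kN·m
Load 2 — point force P=3 kN at a=8/3 m (b=L-a=4/3):
  M_2 = Pb²(3a+b)x/L³ - Pab²/L²  [x≤a] = 3·(4/3)²·(3·(8/3)+(4/3))·(12/5)/4³ - 3·(8/3)·(4/3)²/4² = 44/45 kN·m
Superposition: M = Σ M_i = -431/360 kN·m ≈ -1.197222 kN·m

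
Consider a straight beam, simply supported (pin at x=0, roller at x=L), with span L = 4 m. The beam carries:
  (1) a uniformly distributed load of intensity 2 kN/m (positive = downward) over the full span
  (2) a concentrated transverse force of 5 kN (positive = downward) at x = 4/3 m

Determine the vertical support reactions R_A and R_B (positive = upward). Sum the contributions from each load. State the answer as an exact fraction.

R_A = 22/3 kN, R_B = 17/3 kN

Load 1 — uniform load w=2 kN/m over full span:
  R_A = wL/2 = 2·4/2 = 4 kN
  R_B = wL/2 = 2·4/2 = 4 kN
Load 2 — point force P=5 kN at a=4/3 m (b=L-a=8/3):
  R_A = Pb/L = 5·(8/3)/4 = 10/3 kN
  R_B = Pa/L = 5·(4/3)/4 = 5/3 kN
Superposition: R_A = 22/3 kN, R_B = 17/3 kN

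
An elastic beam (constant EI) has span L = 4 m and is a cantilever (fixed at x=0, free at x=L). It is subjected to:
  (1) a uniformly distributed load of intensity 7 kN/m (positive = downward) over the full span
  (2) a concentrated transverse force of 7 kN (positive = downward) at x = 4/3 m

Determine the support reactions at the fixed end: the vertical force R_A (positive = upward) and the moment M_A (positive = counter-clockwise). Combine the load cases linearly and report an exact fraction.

Load 1 — uniform load w=7 kN/m over full span:
  R_A = wL = 7·4 = 28 kN
  M_A = wL²/2 = 7·4²/2 = 56 kN·m
Load 2 — point force P=7 kN at a=4/3 m (b=L-a=8/3):
  R_A = P = 7 kN
  M_A = Pa = 7·(4/3) = 28/3 kN·m
Superposition: R_A = 35 kN, M_A = 196/3 kN·m

R_A = 35 kN, M_A = 196/3 kN·m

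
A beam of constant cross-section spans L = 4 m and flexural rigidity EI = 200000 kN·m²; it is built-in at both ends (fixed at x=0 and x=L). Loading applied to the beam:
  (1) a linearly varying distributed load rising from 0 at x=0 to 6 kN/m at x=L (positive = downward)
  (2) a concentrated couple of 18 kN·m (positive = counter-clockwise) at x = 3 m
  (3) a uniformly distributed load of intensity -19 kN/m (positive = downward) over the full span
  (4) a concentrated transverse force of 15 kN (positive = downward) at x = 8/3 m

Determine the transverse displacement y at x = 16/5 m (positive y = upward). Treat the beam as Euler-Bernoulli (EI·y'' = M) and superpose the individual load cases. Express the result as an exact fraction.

y(16/5) = 363853/84375000000 m

Load 1 — triangular load w₀=6 kN/m (0→w₀ over full span):
  y_1 = -w₀x²(L-x)²(x+2L)/(120LEI) = -6·(16/5)²·(4-(16/5))²·((16/5)+2·4)/(120·4·200000) = -224/48828125 m
Load 2 — applied couple M₀=18 kN·m at a=3 m (b=L-a=1):
  y_2 = (R_Ax³/6 - M_Ax²/2 - M₀(x-a)²/2)/EI  [x>a] with R_A=81/16, M_A=45/8 = ((81/16)·(16/5)³/6 - (45/8)·(16/5)²/2 - 18·((16/5)-3)²/2)/200000 = -189/25000000 m
Load 3 — uniform load w=-19 kN/m over full span:
  y_3 = -wx²(L-x)²/(24EI) = -(-19)·(16/5)²·(4-(16/5))²/(24·200000) = 152/5859375 m
Load 4 — point force P=15 kN at a=8/3 m (b=L-a=4/3):
  y_4 = -Pa²(L-x)²(3bL-(3b+a)(L-x))/(6L³EI)  [x>a] = -15·(8/3)²·(4-(16/5))²·(3·(4/3)·4-(3·(4/3)+(8/3))·(4-(16/5)))/(6·4³·200000) = -4/421875 m
Superposition: y = Σ y_i = 363853/84375000000 m ≈ 0.000004 m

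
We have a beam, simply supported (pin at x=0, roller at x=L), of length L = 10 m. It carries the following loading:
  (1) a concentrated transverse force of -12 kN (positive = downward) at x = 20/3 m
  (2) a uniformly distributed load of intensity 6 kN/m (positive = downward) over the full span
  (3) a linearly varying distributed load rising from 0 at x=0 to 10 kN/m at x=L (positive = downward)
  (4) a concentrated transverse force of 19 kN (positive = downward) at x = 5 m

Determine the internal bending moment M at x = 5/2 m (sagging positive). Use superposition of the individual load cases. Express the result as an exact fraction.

Load 1 — point force P=-12 kN at a=20/3 m (b=L-a=10/3):
  M_1 = Pbx/L  [x≤a] = (-12)·(10/3)·(5/2)/10 = -10 kN·m
Load 2 — uniform load w=6 kN/m over full span:
  M_2 = wx(L-x)/2 = 6·(5/2)·(10-(5/2))/2 = 225/4 kN·m
Load 3 — triangular load w₀=10 kN/m (0→w₀ over full span):
  M_3 = w₀Lx/6 - w₀x³/(6L) = 10·10·(5/2)/6 - 10·(5/2)³/(6·10) = 625/16 kN·m
Load 4 — point force P=19 kN at a=5 m (b=L-a=5):
  M_4 = Pbx/L  [x≤a] = 19·5·(5/2)/10 = 95/4 kN·m
Superposition: M = Σ M_i = 1745/16 kN·m ≈ 109.062500 kN·m

M(5/2) = 1745/16 kN·m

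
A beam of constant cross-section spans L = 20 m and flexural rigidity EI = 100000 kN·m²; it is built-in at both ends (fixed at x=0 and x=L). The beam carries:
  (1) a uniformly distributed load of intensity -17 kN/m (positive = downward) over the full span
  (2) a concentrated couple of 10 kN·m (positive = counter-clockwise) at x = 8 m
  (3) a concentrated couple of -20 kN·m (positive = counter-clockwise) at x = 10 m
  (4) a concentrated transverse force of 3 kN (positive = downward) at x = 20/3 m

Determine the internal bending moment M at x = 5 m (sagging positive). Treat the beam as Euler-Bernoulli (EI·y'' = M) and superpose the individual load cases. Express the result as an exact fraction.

Load 1 — uniform load w=-17 kN/m over full span:
  M_1 = wLx/2 - wL²/12 - wx²/2 = (-17)·20·5/2 - (-17)·20²/12 - (-17)·5²/2 = -425/6 kN·m
Load 2 — applied couple M₀=10 kN·m at a=8 m (b=L-a=12):
  M_2 = R_Ax - M_A  [x≤a] with R_A=18/25, M_A=6/5 = (18/25)·5 - (6/5) = 12/5 kN·m
Load 3 — applied couple M₀=-20 kN·m at a=10 m (b=L-a=10):
  M_3 = R_Ax - M_A  [x≤a] with R_A=-3/2, M_A=-5 = (-3/2)·5 - (-5) = -5/2 kN·m
Load 4 — point force P=3 kN at a=20/3 m (b=L-a=40/3):
  M_4 = Pb²(3a+b)x/L³ - Pab²/L²  [x≤a] = 3·(40/3)²·(3·(20/3)+(40/3))·5/20³ - 3·(20/3)·(40/3)²/20² = 20/9 kN·m
Superposition: M = Σ M_i = -3092/45 kN·m ≈ -68.711111 kN·m

M(5) = -3092/45 kN·m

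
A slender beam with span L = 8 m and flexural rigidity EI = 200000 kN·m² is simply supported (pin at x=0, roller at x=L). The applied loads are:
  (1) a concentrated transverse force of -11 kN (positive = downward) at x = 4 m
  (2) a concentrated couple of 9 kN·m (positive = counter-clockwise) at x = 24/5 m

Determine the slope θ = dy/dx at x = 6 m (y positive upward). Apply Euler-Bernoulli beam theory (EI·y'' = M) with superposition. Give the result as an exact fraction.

θ(6) = -2979/20000000 rad

Load 1 — point force P=-11 kN at a=4 m (b=L-a=4):
  θ_1 = -Pa(2L²-6Lx+3x²+a²)/(6LEI)  [x>a] = -(-11)·4·(2·8²-6·8·6+3·6²+4²)/(6·8·200000) = -33/200000 rad
Load 2 — applied couple M₀=9 kN·m at a=24/5 m (b=L-a=16/5):
  θ_2 = (M₀x²/(2L)-M₀(x-a)+C₁)/EI  [x>a] with C₁=M₀(3b²-L²)/(6L)=-156/25 = (9·6²/(2·8)-9·(6-(24/5))+(-156/25))/200000 = 321/20000000 rad
Superposition: θ = Σ θ_i = -2979/20000000 rad ≈ -0.000149 rad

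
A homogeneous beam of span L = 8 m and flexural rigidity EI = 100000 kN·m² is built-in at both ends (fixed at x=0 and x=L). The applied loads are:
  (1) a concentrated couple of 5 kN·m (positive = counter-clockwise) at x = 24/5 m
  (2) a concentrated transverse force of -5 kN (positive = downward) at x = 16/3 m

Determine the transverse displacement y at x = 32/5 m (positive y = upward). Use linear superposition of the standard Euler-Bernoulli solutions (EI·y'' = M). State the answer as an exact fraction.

y(32/5) = 8243/158203125 m

Load 1 — applied couple M₀=5 kN·m at a=24/5 m (b=L-a=16/5):
  y_1 = (R_Ax³/6 - M_Ax²/2 - M₀(x-a)²/2)/EI  [x>a] with R_A=9/10, M_A=8/5 = ((9/10)·(32/5)³/6 - (8/5)·(32/5)²/2 - 5·((32/5)-(24/5))²/2)/100000 = 3/1953125 m
Load 2 — point force P=-5 kN at a=16/3 m (b=L-a=8/3):
  y_2 = -Pa²(L-x)²(3bL-(3b+a)(L-x))/(6L³EI)  [x>a] = -(-5)·(16/3)²·(8-(32/5))²·(3·(8/3)·8-(3·(8/3)+(16/3))·(8-(32/5)))/(6·8³·100000) = 64/1265625 m
Superposition: y = Σ y_i = 8243/158203125 m ≈ 0.000052 m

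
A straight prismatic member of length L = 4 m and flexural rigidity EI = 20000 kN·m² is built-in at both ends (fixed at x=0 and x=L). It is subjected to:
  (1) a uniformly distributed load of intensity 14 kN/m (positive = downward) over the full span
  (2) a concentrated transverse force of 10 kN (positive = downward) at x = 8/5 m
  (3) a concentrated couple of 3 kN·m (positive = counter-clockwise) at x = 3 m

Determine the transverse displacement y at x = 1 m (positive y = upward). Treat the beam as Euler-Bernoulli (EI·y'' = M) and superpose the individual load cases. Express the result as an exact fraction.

y(1) = -2361/6400000 m

Load 1 — uniform load w=14 kN/m over full span:
  y_1 = -wx²(L-x)²/(24EI) = -14·1²·(4-1)²/(24·20000) = -21/80000 m
Load 2 — point force P=10 kN at a=8/5 m (b=L-a=12/5):
  y_2 = -Pb²x²(3aL-(3a+b)x)/(6L³EI)  [x≤a] = -10·(12/5)²·1²·(3·(8/5)·4-(3·(8/5)+(12/5))·1)/(6·4³·20000) = -9/100000 m
Load 3 — applied couple M₀=3 kN·m at a=3 m (b=L-a=1):
  y_3 = (R_Ax³/6 - M_Ax²/2)/EI  [x≤a] with R_A=27/32, M_A=15/16 = ((27/32)·1³/6 - (15/16)·1²/2)/20000 = -21/1280000 m
Superposition: y = Σ y_i = -2361/6400000 m ≈ -0.000369 m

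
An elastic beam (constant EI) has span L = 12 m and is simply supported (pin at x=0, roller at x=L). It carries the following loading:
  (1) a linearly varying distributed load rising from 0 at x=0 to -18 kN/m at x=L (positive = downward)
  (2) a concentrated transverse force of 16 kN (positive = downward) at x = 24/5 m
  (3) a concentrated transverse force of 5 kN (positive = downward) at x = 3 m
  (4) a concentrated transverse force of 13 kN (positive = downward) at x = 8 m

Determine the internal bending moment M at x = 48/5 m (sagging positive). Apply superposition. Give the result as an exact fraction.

M(48/5) = -10657/125 kN·m

Load 1 — triangular load w₀=-18 kN/m (0→w₀ over full span):
  M_1 = w₀Lx/6 - w₀x³/(6L) = (-18)·12·(48/5)/6 - (-18)·(48/5)³/(6·12) = -15552/125 kN·m
Load 2 — point force P=16 kN at a=24/5 m (b=L-a=36/5):
  M_2 = Pa(L-x)/L  [x>a] = 16·(24/5)·(12-(48/5))/12 = 384/25 kN·m
Load 3 — point force P=5 kN at a=3 m (b=L-a=9):
  M_3 = Pa(L-x)/L  [x>a] = 5·3·(12-(48/5))/12 = 3 kN·m
Load 4 — point force P=13 kN at a=8 m (b=L-a=4):
  M_4 = Pa(L-x)/L  [x>a] = 13·8·(12-(48/5))/12 = 104/5 kN·m
Superposition: M = Σ M_i = -10657/125 kN·m ≈ -85.256000 kN·m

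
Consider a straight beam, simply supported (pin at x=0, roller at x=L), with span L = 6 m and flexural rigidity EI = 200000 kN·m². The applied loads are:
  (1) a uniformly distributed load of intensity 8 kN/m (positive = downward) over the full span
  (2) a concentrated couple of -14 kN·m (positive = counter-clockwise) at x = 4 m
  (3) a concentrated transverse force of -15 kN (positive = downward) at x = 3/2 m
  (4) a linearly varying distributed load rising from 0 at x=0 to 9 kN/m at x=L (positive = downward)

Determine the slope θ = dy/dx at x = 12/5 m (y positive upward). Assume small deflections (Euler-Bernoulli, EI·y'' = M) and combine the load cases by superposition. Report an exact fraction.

Load 1 — uniform load w=8 kN/m over full span:
  θ_1 = -w(L³-6Lx²+4x³)/(24EI) = -8·(6³-6·6·(12/5)²+4·(12/5)³)/(24·200000) = -333/3125000 rad
Load 2 — applied couple M₀=-14 kN·m at a=4 m (b=L-a=2):
  θ_2 = (M₀x²/(2L)+C₁)/EI  [x≤a] with C₁=M₀(3b²-L²)/(6L)=28/3 = ((-14)·(12/5)²/(2·6)+(28/3))/200000 = 49/3750000 rad
Load 3 — point force P=-15 kN at a=3/2 m (b=L-a=9/2):
  θ_3 = -Pa(2L²-6Lx+3x²+a²)/(6LEI)  [x>a] = -(-15)·(3/2)·(2·6²-6·6·(12/5)+3·(12/5)²+(3/2)²)/(6·6·200000) = 513/32000000 rad
Load 4 — triangular load w₀=9 kN/m (0→w₀ over full span):
  θ_4 = -w₀(7L⁴-30L²x²+15x⁴)/(360LEI) = -9·(7·6⁴-30·6²·(12/5)²+15·(12/5)⁴)/(360·6·200000) = -8721/125000000 rad
Superposition: θ = Σ θ_i = -1766761/12000000000 rad ≈ -0.000147 rad

θ(12/5) = -1766761/12000000000 rad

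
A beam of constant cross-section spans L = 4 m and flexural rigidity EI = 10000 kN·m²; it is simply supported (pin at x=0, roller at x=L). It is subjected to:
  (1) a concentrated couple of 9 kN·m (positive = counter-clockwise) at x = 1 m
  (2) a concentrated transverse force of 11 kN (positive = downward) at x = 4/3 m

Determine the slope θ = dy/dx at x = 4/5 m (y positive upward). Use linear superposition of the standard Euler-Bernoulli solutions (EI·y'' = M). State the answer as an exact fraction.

Load 1 — applied couple M₀=9 kN·m at a=1 m (b=L-a=3):
  θ_1 = (M₀x²/(2L)+C₁)/EI  [x≤a] with C₁=M₀(3b²-L²)/(6L)=33/8 = (9·(4/5)²/(2·4)+(33/8))/10000 = 969/2000000 rad
Load 2 — point force P=11 kN at a=4/3 m (b=L-a=8/3):
  θ_2 = -Pb(L²-b²-3x²)/(6LEI)  [x≤a] = -11·(8/3)·(4²-(8/3)²-3·(4/5)²)/(6·4·10000) = -1078/1265625 rad
Superposition: θ = Σ θ_i = -11899/32400000 rad ≈ -0.000367 rad

θ(4/5) = -11899/32400000 rad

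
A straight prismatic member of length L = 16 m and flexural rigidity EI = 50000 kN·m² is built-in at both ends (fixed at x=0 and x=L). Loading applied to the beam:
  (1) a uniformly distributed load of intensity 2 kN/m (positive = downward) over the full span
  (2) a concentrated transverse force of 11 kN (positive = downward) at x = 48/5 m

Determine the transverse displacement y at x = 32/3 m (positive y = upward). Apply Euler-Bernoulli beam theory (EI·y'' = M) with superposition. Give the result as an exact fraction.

Load 1 — uniform load w=2 kN/m over full span:
  y_1 = -wx²(L-x)²/(24EI) = -2·(32/3)²·(16-(32/3))²/(24·50000) = -4096/759375 m
Load 2 — point force P=11 kN at a=48/5 m (b=L-a=32/5):
  y_2 = -Pa²(L-x)²(3bL-(3b+a)(L-x))/(6L³EI)  [x>a] = -11·(48/5)²·(16-(32/3))²·(3·(32/5)·16-(3·(32/5)+(48/5))·(16-(32/3)))/(6·16³·50000) = -1408/390625 m
Superposition: y = Σ y_i = -854144/94921875 m ≈ -0.008998 m

y(32/3) = -854144/94921875 m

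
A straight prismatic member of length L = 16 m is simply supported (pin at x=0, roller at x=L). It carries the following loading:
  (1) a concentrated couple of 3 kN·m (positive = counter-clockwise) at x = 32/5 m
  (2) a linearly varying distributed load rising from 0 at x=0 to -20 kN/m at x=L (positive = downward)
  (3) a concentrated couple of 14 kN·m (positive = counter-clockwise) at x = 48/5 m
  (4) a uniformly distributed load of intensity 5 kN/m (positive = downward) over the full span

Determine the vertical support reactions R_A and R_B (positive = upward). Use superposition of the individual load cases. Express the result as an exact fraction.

Load 1 — applied couple M₀=3 kN·m at a=32/5 m (b=L-a=48/5):
  R_A = M₀/L = 3/16 kN
  R_B = -M₀/L = -3/16 kN
Load 2 — triangular load w₀=-20 kN/m (0→w₀ over full span):
  R_A = w₀L/6 = (-20)·16/6 = -160/3 kN
  R_B = w₀L/3 = (-20)·16/3 = -320/3 kN
Load 3 — applied couple M₀=14 kN·m at a=48/5 m (b=L-a=32/5):
  R_A = M₀/L = 14/16 = 7/8 kN
  R_B = -M₀/L = -14/16 = -7/8 kN
Load 4 — uniform load w=5 kN/m over full span:
  R_A = wL/2 = 5·16/2 = 40 kN
  R_B = wL/2 = 5·16/2 = 40 kN
Superposition: R_A = -589/48 kN, R_B = -3251/48 kN

R_A = -589/48 kN, R_B = -3251/48 kN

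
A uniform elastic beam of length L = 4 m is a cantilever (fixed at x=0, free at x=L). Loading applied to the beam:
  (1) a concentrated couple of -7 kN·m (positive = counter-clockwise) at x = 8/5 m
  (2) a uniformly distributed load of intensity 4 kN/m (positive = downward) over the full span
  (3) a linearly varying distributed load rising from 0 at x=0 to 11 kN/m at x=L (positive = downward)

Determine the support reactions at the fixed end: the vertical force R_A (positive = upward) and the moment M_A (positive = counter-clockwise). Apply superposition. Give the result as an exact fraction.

R_A = 38 kN, M_A = 293/3 kN·m

Load 1 — applied couple M₀=-7 kN·m at a=8/5 m (b=L-a=12/5):
  R_A = 0 kN
  M_A = -M₀ = -(-7) = 7 kN·m
Load 2 — uniform load w=4 kN/m over full span:
  R_A = wL = 4·4 = 16 kN
  M_A = wL²/2 = 4·4²/2 = 32 kN·m
Load 3 — triangular load w₀=11 kN/m (0→w₀ over full span):
  R_A = w₀L/2 = 11·4/2 = 22 kN
  M_A = w₀L²/3 = 11·4²/3 = 176/3 kN·m
Superposition: R_A = 38 kN, M_A = 293/3 kN·m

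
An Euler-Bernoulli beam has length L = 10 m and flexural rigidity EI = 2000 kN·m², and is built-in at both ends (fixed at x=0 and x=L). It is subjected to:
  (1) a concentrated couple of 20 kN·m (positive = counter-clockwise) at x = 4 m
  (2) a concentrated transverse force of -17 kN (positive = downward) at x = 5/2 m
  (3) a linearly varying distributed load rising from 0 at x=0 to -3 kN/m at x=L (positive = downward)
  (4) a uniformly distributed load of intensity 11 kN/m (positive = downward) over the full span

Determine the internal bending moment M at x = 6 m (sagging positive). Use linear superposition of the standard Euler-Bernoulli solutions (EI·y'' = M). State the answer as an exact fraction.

M(6) = 63257/2400 kN·m

Load 1 — applied couple M₀=20 kN·m at a=4 m (b=L-a=6):
  M_1 = R_Ax - M_A - M₀  [x>a] with R_A=72/25, M_A=12/5 = (72/25)·6 - (12/5) - 20 = -128/25 kN·m
Load 2 — point force P=-17 kN at a=5/2 m (b=L-a=15/2):
  M_2 = Pa²(a+3b)(L-x)/L³ - Pa²b/L²  [x>a] = (-17)·(5/2)²·((5/2)+3·(15/2))·(10-6)/10³ - (-17)·(5/2)²·(15/2)/10² = -85/32 kN·m
Load 3 — triangular load w₀=-3 kN/m (0→w₀ over full span):
  M_3 = 3w₀Lx/20 - w₀L²/30 - w₀x³/(6L) = 3·(-3)·10·6/20 - (-3)·10²/30 - (-3)·6³/(6·10) = -31/5 kN·m
Load 4 — uniform load w=11 kN/m over full span:
  M_4 = wLx/2 - wL²/12 - wx²/2 = 11·10·6/2 - 11·10²/12 - 11·6²/2 = 121/3 kN·m
Superposition: M = Σ M_i = 63257/2400 kN·m ≈ 26.357083 kN·m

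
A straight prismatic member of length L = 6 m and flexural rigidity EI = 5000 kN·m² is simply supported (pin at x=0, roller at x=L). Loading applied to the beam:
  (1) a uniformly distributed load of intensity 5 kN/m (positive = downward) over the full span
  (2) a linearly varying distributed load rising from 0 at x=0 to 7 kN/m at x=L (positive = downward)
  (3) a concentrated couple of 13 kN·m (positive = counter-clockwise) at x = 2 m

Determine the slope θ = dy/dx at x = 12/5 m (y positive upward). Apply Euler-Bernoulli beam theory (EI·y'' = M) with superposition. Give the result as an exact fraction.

Load 1 — uniform load w=5 kN/m over full span:
  θ_1 = -w(L³-6Lx²+4x³)/(24EI) = -5·(6³-6·6·(12/5)²+4·(12/5)³)/(24·5000) = -333/125000 rad
Load 2 — triangular load w₀=7 kN/m (0→w₀ over full span):
  θ_2 = -w₀(7L⁴-30L²x²+15x⁴)/(360LEI) = -7·(7·6⁴-30·6²·(12/5)²+15·(12/5)⁴)/(360·6·5000) = -6783/3125000 rad
Load 3 — applied couple M₀=13 kN·m at a=2 m (b=L-a=4):
  θ_3 = (M₀x²/(2L)-M₀(x-a)+C₁)/EI  [x>a] with C₁=M₀(3b²-L²)/(6L)=13/3 = (13·(12/5)²/(2·6)-13·((12/5)-2)+(13/3))/5000 = 403/375000 rad
Superposition: θ = Σ θ_i = -35249/9375000 rad ≈ -0.003760 rad

θ(12/5) = -35249/9375000 rad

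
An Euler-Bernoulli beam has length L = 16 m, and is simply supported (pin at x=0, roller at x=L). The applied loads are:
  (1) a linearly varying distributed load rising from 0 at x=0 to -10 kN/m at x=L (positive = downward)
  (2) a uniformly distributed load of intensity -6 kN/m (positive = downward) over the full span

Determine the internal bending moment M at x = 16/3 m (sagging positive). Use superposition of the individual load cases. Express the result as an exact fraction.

Load 1 — triangular load w₀=-10 kN/m (0→w₀ over full span):
  M_1 = w₀Lx/6 - w₀x³/(6L) = (-10)·16·(16/3)/6 - (-10)·(16/3)³/(6·16) = -10240/81 kN·m
Load 2 — uniform load w=-6 kN/m over full span:
  M_2 = wx(L-x)/2 = (-6)·(16/3)·(16-(16/3))/2 = -512/3 kN·m
Superposition: M = Σ M_i = -24064/81 kN·m ≈ -297.086420 kN·m

M(16/3) = -24064/81 kN·m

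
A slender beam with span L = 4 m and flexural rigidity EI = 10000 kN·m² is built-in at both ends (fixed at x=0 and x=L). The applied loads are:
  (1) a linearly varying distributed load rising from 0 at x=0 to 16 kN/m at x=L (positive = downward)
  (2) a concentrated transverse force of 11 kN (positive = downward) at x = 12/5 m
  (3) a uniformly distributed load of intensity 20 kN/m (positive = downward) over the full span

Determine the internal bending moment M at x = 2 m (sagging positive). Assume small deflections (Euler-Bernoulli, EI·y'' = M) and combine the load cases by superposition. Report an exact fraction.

M(2) = 1664/75 kN·m

Load 1 — triangular load w₀=16 kN/m (0→w₀ over full span):
  M_1 = 3w₀Lx/20 - w₀L²/30 - w₀x³/(6L) = 3·16·4·2/20 - 16·4²/30 - 16·2³/(6·4) = 16/3 kN·m
Load 2 — point force P=11 kN at a=12/5 m (b=L-a=8/5):
  M_2 = Pb²(3a+b)x/L³ - Pab²/L²  [x≤a] = 11·(8/5)²·(3·(12/5)+(8/5))·2/4³ - 11·(12/5)·(8/5)²/4² = 88/25 kN·m
Load 3 — uniform load w=20 kN/m over full span:
  M_3 = wLx/2 - wL²/12 - wx²/2 = 20·4·2/2 - 20·4²/12 - 20·2²/2 = 40/3 kN·m
Superposition: M = Σ M_i = 1664/75 kN·m ≈ 22.186667 kN·m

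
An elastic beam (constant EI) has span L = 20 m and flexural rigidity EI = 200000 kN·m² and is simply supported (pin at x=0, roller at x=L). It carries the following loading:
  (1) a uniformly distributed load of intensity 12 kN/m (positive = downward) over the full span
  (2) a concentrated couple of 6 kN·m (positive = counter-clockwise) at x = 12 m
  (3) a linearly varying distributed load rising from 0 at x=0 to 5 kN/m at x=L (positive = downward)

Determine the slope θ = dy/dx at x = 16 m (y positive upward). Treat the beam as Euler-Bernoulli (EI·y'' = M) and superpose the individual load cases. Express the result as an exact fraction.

Load 1 — uniform load w=12 kN/m over full span:
  θ_1 = -w(L³-6Lx²+4x³)/(24EI) = -12·(20³-6·20·16²+4·16³)/(24·200000) = 99/6250 rad
Load 2 — applied couple M₀=6 kN·m at a=12 m (b=L-a=8):
  θ_2 = (M₀x²/(2L)-M₀(x-a)+C₁)/EI  [x>a] with C₁=M₀(3b²-L²)/(6L)=-52/5 = (6·16²/(2·20)-6·(16-12)+(-52/5))/200000 = 1/50000 rad
Load 3 — triangular load w₀=5 kN/m (0→w₀ over full span):
  θ_3 = -w₀(7L⁴-30L²x²+15x⁴)/(360LEI) = -5·(7·20⁴-30·20²·16²+15·16⁴)/(360·20·200000) = 757/225000 rad
Superposition: θ = Σ θ_i = 8651/450000 rad ≈ 0.019224 rad

θ(16) = 8651/450000 rad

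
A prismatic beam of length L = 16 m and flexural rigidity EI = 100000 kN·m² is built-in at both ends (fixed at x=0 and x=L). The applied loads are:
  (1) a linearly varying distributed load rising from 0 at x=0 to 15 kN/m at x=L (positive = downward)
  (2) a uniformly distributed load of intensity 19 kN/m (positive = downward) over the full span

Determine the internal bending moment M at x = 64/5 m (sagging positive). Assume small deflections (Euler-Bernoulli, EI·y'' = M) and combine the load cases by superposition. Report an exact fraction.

M(64/5) = -832/75 kN·m

Load 1 — triangular load w₀=15 kN/m (0→w₀ over full span):
  M_1 = 3w₀Lx/20 - w₀L²/30 - w₀x³/(6L) = 3·15·16·(64/5)/20 - 15·16²/30 - 15·(64/5)³/(6·16) = 128/25 kN·m
Load 2 — uniform load w=19 kN/m over full span:
  M_2 = wLx/2 - wL²/12 - wx²/2 = 19·16·(64/5)/2 - 19·16²/12 - 19·(64/5)²/2 = -1216/75 kN·m
Superposition: M = Σ M_i = -832/75 kN·m ≈ -11.093333 kN·m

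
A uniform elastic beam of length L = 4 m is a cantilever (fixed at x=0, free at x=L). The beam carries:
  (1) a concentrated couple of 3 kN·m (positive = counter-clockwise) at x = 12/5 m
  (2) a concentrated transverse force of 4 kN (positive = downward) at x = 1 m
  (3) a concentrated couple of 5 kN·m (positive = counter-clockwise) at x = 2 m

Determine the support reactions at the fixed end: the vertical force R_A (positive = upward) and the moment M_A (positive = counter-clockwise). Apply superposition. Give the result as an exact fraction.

Load 1 — applied couple M₀=3 kN·m at a=12/5 m (b=L-a=8/5):
  R_A = 0 kN
  M_A = -M₀ = -3 kN·m
Load 2 — point force P=4 kN at a=1 m (b=L-a=3):
  R_A = P = 4 kN
  M_A = Pa = 4·1 = 4 kN·m
Load 3 — applied couple M₀=5 kN·m at a=2 m (b=L-a=2):
  R_A = 0 kN
  M_A = -M₀ = -5 kN·m
Superposition: R_A = 4 kN, M_A = -4 kN·m

R_A = 4 kN, M_A = -4 kN·m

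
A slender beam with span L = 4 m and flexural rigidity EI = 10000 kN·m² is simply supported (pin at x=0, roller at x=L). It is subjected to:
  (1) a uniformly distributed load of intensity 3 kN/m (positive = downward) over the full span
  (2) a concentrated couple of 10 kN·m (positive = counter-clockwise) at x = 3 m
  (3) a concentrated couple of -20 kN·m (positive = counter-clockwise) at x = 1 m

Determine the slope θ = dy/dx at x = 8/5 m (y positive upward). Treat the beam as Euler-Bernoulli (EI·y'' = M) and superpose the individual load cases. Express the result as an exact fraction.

Load 1 — uniform load w=3 kN/m over full span:
  θ_1 = -w(L³-6Lx²+4x³)/(24EI) = -3·(4³-6·4·(8/5)²+4·(8/5)³)/(24·10000) = -37/156250 rad
Load 2 — applied couple M₀=10 kN·m at a=3 m (b=L-a=1):
  θ_2 = (M₀x²/(2L)+C₁)/EI  [x≤a] with C₁=M₀(3b²-L²)/(6L)=-65/12 = (10·(8/5)²/(2·4)+(-65/12))/10000 = -133/600000 rad
Load 3 — applied couple M₀=-20 kN·m at a=1 m (b=L-a=3):
  θ_3 = (M₀x²/(2L)-M₀(x-a)+C₁)/EI  [x>a] with C₁=M₀(3b²-L²)/(6L)=-55/6 = ((-20)·(8/5)²/(2·4)-(-20)·((8/5)-1)+(-55/6))/10000 = -107/300000 rad
Superposition: θ = Σ θ_i = -12227/15000000 rad ≈ -0.000815 rad

θ(8/5) = -12227/15000000 rad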